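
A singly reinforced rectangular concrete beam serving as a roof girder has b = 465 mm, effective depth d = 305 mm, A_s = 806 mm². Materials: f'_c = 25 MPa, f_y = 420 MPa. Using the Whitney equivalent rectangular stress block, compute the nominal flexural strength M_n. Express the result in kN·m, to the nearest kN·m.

M_n ≈ 97 kN·m

T = A_s f_y = 806 × 420 = 338520 N = 338.52 kN.
From C = T: a = T/(0.85 f'_c b) = 338520/(0.85 × 25 × 465) = 34.26 mm.
M_n = T(d − a/2) = 338.52 kN × (305 − 17.13) mm = 97.45 kN·m.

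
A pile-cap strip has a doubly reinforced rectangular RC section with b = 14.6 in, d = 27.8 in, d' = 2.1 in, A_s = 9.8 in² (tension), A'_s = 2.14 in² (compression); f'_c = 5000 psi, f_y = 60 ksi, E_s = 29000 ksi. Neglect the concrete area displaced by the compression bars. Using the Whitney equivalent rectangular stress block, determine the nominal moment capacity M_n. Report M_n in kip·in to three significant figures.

Assume both steels yield.
a = (A_s − A'_s) f_y/(0.85 f'_c b) = (9.8 − 2.14) × 60/(0.85 × 5 × 14.6) = 7.407 in.
c = a/β₁ = 7.407/0.8 = 9.259 in; ε'_s = 0.003(c − d')/c = 0.0023 ≥ ε_y = 0.0021, so the compression steel yields.
M_n = (A_s − A'_s) f_y (d − a/2) + A'_s f_y (d − d') = 459.6 × (27.8 − 3.7035) + 128.4 × (27.8 − 2.1) = 11074.8 + 3299.9 = 14374.7 kip·in.

M_n ≈ 14400 kip·in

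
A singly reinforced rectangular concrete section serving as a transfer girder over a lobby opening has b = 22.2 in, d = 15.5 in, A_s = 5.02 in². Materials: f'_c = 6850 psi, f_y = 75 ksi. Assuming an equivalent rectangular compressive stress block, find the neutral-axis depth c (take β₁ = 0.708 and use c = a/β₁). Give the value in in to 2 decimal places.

T = A_s f_y = 5.02 × 75 = 376.5 kips.
a = T/(0.85 f'_c b) = 376.5/(0.85 × 6.85 × 22.2) = 2.9127 in.
With β₁ = 0.708, c = a/β₁ = 2.9127/0.708 = 4.11 in.

c ≈ 4.11 in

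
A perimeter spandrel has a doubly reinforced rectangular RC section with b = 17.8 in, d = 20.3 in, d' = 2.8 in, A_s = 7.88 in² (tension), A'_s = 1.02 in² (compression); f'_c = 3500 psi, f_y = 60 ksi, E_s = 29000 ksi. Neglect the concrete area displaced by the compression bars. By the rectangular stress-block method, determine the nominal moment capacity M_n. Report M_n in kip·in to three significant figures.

M_n ≈ 7830 kip·in

Assume both steels yield.
a = (A_s − A'_s) f_y/(0.85 f'_c b) = (7.88 − 1.02) × 60/(0.85 × 3.5 × 17.8) = 7.773 in.
c = a/β₁ = 7.773/0.85 = 9.145 in; ε'_s = 0.003(c − d')/c = 0.0021 ≥ ε_y = 0.0021, so the compression steel yields.
M_n = (A_s − A'_s) f_y (d − a/2) + A'_s f_y (d − d') = 411.6 × (20.3 − 3.8865) + 61.2 × (20.3 − 2.8) = 6755.8 + 1071.0 = 7826.8 kip·in.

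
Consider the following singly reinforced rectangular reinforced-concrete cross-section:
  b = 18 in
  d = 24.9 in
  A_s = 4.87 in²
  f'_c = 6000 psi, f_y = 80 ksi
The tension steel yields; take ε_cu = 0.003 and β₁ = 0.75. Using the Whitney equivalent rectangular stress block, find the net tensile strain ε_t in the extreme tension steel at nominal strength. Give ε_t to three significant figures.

ε_t ≈ 0.0102

a = A_s f_y/(0.85 f'_c b) = 4.244 in.
β₁ = 0.75, so c = a/β₁ = 4.244/0.75 = 5.659 in.
From the linear strain diagram with ε_cu = 0.003: ε_t = 0.003 (d − c)/c = 0.003 × (24.9 − 5.659)/5.659 = 0.0102.
Since ε_t ≥ 0.005, the section is tension-controlled.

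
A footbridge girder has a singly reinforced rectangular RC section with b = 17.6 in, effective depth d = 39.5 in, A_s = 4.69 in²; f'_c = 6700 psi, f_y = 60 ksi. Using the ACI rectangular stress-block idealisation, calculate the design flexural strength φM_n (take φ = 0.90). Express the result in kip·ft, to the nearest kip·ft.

φM_n ≈ 804 kip·ft

T = A_s f_y = 4.69 × 60 = 281.4 kips.
a = T/(0.85 f'_c b) = 281.4/(0.85 × 6.7 × 17.6) = 2.807 in.
M_n = T(d − a/2) = 281.4 × (39.5 − 1.4035) = 10720.4 kip·in = 10720.4/12 = 893.37 kip·ft.
φM_n = 0.90 × 893.37 = 804.03 kip·ft.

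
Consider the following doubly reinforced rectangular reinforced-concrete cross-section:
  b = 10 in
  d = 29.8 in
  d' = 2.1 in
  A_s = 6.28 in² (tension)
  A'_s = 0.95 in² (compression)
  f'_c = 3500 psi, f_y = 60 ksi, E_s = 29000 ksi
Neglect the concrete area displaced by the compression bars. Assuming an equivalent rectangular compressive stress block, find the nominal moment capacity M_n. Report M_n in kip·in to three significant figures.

M_n ≈ 9390 kip·in

Assume both steels yield.
a = (A_s − A'_s) f_y/(0.85 f'_c b) = (6.28 − 0.95) × 60/(0.85 × 3.5 × 10) = 10.750 in.
c = a/β₁ = 10.750/0.85 = 12.647 in; ε'_s = 0.003(c − d')/c = 0.0025 ≥ ε_y = 0.0021, so the compression steel yields.
M_n = (A_s − A'_s) f_y (d − a/2) + A'_s f_y (d − d') = 319.8 × (29.8 − 5.375) + 57 × (29.8 − 2.1) = 7811.1 + 1578.9 = 9390.0 kip·in.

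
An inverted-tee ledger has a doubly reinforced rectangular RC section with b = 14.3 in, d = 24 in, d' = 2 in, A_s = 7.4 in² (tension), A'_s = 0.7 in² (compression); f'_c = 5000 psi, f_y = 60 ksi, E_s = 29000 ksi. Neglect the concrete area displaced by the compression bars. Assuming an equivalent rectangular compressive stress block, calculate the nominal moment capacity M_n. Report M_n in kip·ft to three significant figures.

M_n ≈ 770 kip·ft

Assume both steels yield.
a = (A_s − A'_s) f_y/(0.85 f'_c b) = (7.4 − 0.7) × 60/(0.85 × 5 × 14.3) = 6.615 in.
c = a/β₁ = 6.615/0.8 = 8.269 in; ε'_s = 0.003(c − d')/c = 0.0023 ≥ ε_y = 0.0021, so the compression steel yields.
M_n = (A_s − A'_s) f_y (d − a/2) + A'_s f_y (d − d') = 402 × (24 − 3.3075) + 42 × (24 − 2) = 8318.4 + 924.0 = 9242.4 kip·in = 9242.4/12 = 770.20 kip·ft.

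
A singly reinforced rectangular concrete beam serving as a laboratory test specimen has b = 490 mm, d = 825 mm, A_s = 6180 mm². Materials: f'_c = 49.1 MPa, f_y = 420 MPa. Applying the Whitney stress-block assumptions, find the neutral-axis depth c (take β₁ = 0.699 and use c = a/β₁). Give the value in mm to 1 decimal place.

T = A_s f_y = 6180 × 420 = 2595600 N = 2595.6 kN.
Setting C = 0.85 f'_c a b equal to T: a = 2595600/(0.85 × 49.1 × 490) = 126.923 mm.
With β₁ = 0.699, c = a/β₁ = 126.923/0.699 = 181.6 mm.

c ≈ 181.6 mm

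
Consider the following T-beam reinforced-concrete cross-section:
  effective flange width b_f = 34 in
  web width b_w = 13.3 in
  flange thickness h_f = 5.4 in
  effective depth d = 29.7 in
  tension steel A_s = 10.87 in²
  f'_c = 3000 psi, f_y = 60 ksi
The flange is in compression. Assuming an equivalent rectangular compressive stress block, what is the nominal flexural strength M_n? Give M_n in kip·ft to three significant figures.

Tension: T = A_s f_y = 10.87 × 60 = 652.2 kips.
Try a within the flange: a = T/(0.85 f'_c b_f) = 652.2/(0.85 × 3 × 34) = 7.522 in.
a = 7.522 > h_f = 5.4 in: the block extends into the web. Split into flange-overhang and web parts.
C_f = 0.85 f'_c (b_f − b_w) h_f = 0.85 × 3 × (34 − 13.3) × 5.4 = 285.0 kips.
Remaining web compression depth: a_w = (T − C_f)/(0.85 f'_c b_w) = (652.2 − 285.0)/(0.85 × 3 × 13.3) = 10.827 in.
M_n = C_f(d − h_f/2) + (T − C_f)(d − a_w/2) = 285.0 × (29.7 − 2.7) + 367.2 × (29.7 − 5.4135) = 7695.0 + 8918.0 = 16613.0 kip·in.
M_n = 16613.0/12 = 1384.42 kip·ft.

M_n ≈ 1380 kip·ft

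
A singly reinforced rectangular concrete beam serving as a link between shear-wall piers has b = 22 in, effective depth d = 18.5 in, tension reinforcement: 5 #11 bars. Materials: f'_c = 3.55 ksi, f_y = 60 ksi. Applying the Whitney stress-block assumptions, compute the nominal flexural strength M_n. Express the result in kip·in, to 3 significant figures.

M_n ≈ 7010 kip·in

A_s = 5 × 1.56 = 7.8 in².
T = A_s f_y = 7.8 × 60 = 468 kips.
a = T/(0.85 f'_c b) = 468/(0.85 × 3.55 × 22) = 7.050 in.
M_n = T(d − a/2) = 468 × (18.5 − 3.525) = 7008.3 kip·in.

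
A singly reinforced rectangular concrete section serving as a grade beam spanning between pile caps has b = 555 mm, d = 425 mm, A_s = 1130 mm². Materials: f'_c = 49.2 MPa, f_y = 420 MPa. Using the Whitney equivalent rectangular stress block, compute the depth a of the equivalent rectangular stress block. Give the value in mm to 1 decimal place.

a ≈ 20.4 mm

T = A_s f_y = 1130 × 420 = 474600 N = 474.6 kN.
Setting C = 0.85 f'_c a b equal to T: a = 474600/(0.85 × 49.2 × 555) = 20.4 mm.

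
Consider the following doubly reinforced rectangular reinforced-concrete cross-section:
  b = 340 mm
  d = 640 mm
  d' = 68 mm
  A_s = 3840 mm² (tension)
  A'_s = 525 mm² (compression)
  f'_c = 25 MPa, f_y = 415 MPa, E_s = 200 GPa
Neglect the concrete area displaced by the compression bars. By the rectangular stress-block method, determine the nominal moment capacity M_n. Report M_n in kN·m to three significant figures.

M_n ≈ 874 kN·m

Assume both tension and compression steel yield.
Net tension couple steel: A_s − A'_s = 3315 mm².
a = (A_s − A'_s) f_y / (0.85 f'_c b) = 1375725/(0.85 × 25 × 340) = 190.41 mm.
c = a/β₁ = 190.41/0.85 = 224.01 mm; ε'_s = 0.003(c − d')/c = 0.0021 ≥ f_y/E_s = 0.0021, so compression steel does yield.
M_n = (A_s − A'_s) f_y (d − a/2) + A'_s f_y (d − d') = [1375725 × (640 − 95.205) + 217875 × (640 − 68)] × 10⁻⁶ = 749.49 + 124.62 = 874.11 kN·m.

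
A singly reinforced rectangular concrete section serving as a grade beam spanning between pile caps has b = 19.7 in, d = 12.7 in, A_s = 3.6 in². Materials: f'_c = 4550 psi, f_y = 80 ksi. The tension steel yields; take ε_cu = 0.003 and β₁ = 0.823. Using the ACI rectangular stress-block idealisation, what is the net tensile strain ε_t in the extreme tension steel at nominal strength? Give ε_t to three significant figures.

ε_t ≈ 0.00530

a = A_s f_y/(0.85 f'_c b) = 3.780 in.
β₁ = 0.823, so c = a/β₁ = 3.780/0.823 = 4.593 in.
From the linear strain diagram with ε_cu = 0.003: ε_t = 0.003 (d − c)/c = 0.003 × (12.7 − 4.593)/4.593 = 0.00530.
Since ε_t ≥ 0.005, the section is tension-controlled.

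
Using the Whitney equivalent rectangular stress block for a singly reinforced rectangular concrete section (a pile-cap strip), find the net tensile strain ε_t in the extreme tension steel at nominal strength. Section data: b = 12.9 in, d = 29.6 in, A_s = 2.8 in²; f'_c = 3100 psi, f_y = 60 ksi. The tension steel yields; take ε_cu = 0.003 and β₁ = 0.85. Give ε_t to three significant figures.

a = A_s f_y/(0.85 f'_c b) = 4.942 in.
β₁ = 0.85, so c = a/β₁ = 4.942/0.85 = 5.814 in.
From the linear strain diagram with ε_cu = 0.003: ε_t = 0.003 (d − c)/c = 0.003 × (29.6 − 5.814)/5.814 = 0.0123.
Since ε_t ≥ 0.005, the section is tension-controlled.

ε_t ≈ 0.0123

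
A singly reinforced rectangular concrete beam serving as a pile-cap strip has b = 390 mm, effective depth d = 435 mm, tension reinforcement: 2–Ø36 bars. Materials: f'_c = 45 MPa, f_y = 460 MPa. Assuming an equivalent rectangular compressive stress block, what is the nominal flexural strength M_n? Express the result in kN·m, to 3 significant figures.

M_n ≈ 378 kN·m

A_s = 2 × 1018 = 2036 mm².
T = A_s f_y = 2036 × 460 = 936560 N = 936.56 kN.
From C = T: a = T/(0.85 f'_c b) = 936560/(0.85 × 45 × 390) = 62.78 mm.
M_n = T(d − a/2) = 936.56 kN × (435 − 31.39) mm = 378.00 kN·m.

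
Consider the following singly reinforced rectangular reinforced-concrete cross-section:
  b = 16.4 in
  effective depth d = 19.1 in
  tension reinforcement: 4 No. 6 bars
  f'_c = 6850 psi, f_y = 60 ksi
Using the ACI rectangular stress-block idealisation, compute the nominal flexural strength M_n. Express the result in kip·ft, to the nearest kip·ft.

M_n ≈ 163 kip·ft

A_s = 4 × 0.44 = 1.76 in².
T = A_s f_y = 1.76 × 60 = 105.6 kips.
a = T/(0.85 f'_c b) = 105.6/(0.85 × 6.85 × 16.4) = 1.106 in.
M_n = T(d − a/2) = 105.6 × (19.1 − 0.553) = 1958.6 kip·in = 1958.6/12 = 163.22 kip·ft.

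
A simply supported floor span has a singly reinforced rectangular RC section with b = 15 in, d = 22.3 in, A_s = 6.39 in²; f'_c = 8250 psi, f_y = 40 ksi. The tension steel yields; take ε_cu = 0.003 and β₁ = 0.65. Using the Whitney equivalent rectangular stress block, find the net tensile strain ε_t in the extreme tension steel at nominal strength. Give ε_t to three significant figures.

a = A_s f_y/(0.85 f'_c b) = 2.430 in.
β₁ = 0.65, so c = a/β₁ = 2.430/0.65 = 3.738 in.
From the linear strain diagram with ε_cu = 0.003: ε_t = 0.003 (d − c)/c = 0.003 × (22.3 − 3.738)/3.738 = 0.0149.
Since ε_t ≥ 0.005, the section is tension-controlled.

ε_t ≈ 0.0149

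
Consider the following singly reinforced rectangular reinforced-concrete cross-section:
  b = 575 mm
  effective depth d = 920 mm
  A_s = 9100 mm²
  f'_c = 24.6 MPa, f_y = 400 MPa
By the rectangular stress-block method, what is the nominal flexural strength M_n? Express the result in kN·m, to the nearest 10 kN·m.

M_n ≈ 2800 kN·m

T = A_s f_y = 9100 × 400 = 3640000 N = 3640 kN.
From C = T: a = T/(0.85 f'_c b) = 3640000/(0.85 × 24.6 × 575) = 302.75 mm.
M_n = T(d − a/2) = 3640 kN × (920 − 151.375) mm = 2797.80 kN·m.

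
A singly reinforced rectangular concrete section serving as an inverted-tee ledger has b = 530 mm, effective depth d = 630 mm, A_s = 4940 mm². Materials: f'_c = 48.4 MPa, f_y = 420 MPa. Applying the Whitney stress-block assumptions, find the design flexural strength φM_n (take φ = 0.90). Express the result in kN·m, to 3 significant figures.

T = A_s f_y = 4940 × 420 = 2074800 N = 2074.8 kN.
From C = T: a = T/(0.85 f'_c b) = 2074800/(0.85 × 48.4 × 530) = 95.16 mm.
M_n = T(d − a/2) = 2074.8 kN × (630 − 47.58) mm = 1208.41 kN·m.
φM_n = 0.90 × 1208.41 = 1087.57 kN·m.

φM_n ≈ 1090 kN·m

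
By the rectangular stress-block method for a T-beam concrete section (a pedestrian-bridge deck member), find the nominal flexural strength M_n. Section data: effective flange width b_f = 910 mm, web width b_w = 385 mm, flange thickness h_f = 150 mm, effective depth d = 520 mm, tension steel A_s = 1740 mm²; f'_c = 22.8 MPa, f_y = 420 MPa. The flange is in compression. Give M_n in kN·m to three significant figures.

Tension: T = A_s f_y = 1740 × 420 = 730800 N.
Try a within the flange: a = T/(0.85 f'_c b_f) = 730800/(0.85 × 22.8 × 910) = 41.44 mm.
Since a = 41.44 ≤ h_f = 150 mm, the stress block lies entirely in the flange; analyse as a rectangular beam of width b_f.
M_n = T(d − a/2) = 730800 × (520 − 20.72) = 364.87 × 10⁶ N·mm.
M_n = 364.87 kN·m.

M_n ≈ 365 kN·m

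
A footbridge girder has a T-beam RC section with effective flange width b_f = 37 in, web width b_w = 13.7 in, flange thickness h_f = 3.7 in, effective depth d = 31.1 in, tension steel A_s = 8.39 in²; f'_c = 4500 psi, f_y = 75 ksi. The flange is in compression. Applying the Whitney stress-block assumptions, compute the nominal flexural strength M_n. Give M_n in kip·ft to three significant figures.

M_n ≈ 1510 kip·ft

Tension: T = A_s f_y = 8.39 × 75 = 629.25 kips.
Try a within the flange: a = T/(0.85 f'_c b_f) = 629.25/(0.85 × 4.5 × 37) = 4.446 in.
a = 4.446 > h_f = 3.7 in: the block extends into the web. Split into flange-overhang and web parts.
C_f = 0.85 f'_c (b_f − b_w) h_f = 0.85 × 4.5 × (37 − 13.7) × 3.7 = 329.8 kips.
Remaining web compression depth: a_w = (T − C_f)/(0.85 f'_c b_w) = (629.25 − 329.8)/(0.85 × 4.5 × 13.7) = 5.714 in.
M_n = C_f(d − h_f/2) + (T − C_f)(d − a_w/2) = 329.8 × (31.1 − 1.85) + 299.45 × (31.1 − 2.857) = 9646.7 + 8457.4 = 18104.1 kip·in.
M_n = 18104.1/12 = 1508.68 kip·ft.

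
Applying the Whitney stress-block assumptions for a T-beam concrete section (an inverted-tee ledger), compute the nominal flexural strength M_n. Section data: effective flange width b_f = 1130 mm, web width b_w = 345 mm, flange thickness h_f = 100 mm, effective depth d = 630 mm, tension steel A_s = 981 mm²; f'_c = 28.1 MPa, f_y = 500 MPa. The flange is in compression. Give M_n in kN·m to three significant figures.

M_n ≈ 305 kN·m

Tension: T = A_s f_y = 981 × 500 = 490500 N.
Try a within the flange: a = T/(0.85 f'_c b_f) = 490500/(0.85 × 28.1 × 1130) = 18.17 mm.
Since a = 18.17 ≤ h_f = 100 mm, the stress block lies entirely in the flange; analyse as a rectangular beam of width b_f.
M_n = T(d − a/2) = 490500 × (630 − 9.085) = 304.56 × 10⁶ N·mm.
M_n = 304.56 kN·m.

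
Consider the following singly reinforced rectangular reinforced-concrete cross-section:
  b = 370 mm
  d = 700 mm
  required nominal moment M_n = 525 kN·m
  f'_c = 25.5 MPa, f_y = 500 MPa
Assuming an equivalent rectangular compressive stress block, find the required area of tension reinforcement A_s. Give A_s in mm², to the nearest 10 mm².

A_s ≈ 1620 mm²

With M_n = 0.85 f'_c a b (d − a/2), solve the quadratic for a:
a = d − √(d² − 2M_n/(0.85 f'_c b)) = 700 − √(700² − 2 × 525×10⁶/(0.85 × 25.5 × 370)) = 100.77 mm.
A_s = 0.85 f'_c a b / f_y = 0.85 × 25.5 × 100.77 × 370 / 500 = 1616.3 mm².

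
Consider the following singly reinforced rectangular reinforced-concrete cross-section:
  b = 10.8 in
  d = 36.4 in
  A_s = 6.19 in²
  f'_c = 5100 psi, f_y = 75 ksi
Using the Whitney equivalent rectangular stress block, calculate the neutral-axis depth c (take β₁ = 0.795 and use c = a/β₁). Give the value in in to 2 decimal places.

T = A_s f_y = 6.19 × 75 = 464.25 kips.
a = T/(0.85 f'_c b) = 464.25/(0.85 × 5.1 × 10.8) = 9.9161 in.
With β₁ = 0.795, c = a/β₁ = 9.9161/0.795 = 12.47 in.

c ≈ 12.47 in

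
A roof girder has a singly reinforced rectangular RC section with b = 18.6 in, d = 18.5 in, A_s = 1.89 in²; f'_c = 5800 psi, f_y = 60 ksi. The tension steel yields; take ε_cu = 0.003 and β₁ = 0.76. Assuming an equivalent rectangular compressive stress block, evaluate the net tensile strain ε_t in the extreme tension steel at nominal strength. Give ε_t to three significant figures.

ε_t ≈ 0.0311

a = A_s f_y/(0.85 f'_c b) = 1.237 in.
β₁ = 0.76, so c = a/β₁ = 1.237/0.76 = 1.628 in.
From the linear strain diagram with ε_cu = 0.003: ε_t = 0.003 (d − c)/c = 0.003 × (18.5 − 1.628)/1.628 = 0.0311.
Since ε_t ≥ 0.005, the section is tension-controlled.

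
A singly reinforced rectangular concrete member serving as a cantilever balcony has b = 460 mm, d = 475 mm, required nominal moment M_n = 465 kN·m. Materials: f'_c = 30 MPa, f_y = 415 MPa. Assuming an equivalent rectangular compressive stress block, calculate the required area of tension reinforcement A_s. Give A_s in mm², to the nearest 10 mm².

A_s ≈ 2610 mm²

With M_n = 0.85 f'_c a b (d − a/2), solve the quadratic for a:
a = d − √(d² − 2M_n/(0.85 f'_c b)) = 475 − √(475² − 2 × 465×10⁶/(0.85 × 30 × 460)) = 92.45 mm.
A_s = 0.85 f'_c a b / f_y = 0.85 × 30 × 92.45 × 460 / 415 = 2613.1 mm².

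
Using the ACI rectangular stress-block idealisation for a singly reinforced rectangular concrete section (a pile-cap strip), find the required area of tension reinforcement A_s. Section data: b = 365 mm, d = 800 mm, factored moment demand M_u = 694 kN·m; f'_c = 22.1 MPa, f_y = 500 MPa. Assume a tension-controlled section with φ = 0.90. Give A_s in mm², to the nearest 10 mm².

A_s ≈ 2140 mm²

M_n = M_u/φ = 694/0.90 = 771.111 kN·m.
With M_n = 0.85 f'_c a b (d − a/2), solve the quadratic for a:
a = d − √(d² − 2M_n/(0.85 f'_c b)) = 800 − √(800² − 2 × 771.111×10⁶/(0.85 × 22.1 × 365)) = 155.74 mm.
A_s = 0.85 f'_c a b / f_y = 0.85 × 22.1 × 155.74 × 365 / 500 = 2135.7 mm².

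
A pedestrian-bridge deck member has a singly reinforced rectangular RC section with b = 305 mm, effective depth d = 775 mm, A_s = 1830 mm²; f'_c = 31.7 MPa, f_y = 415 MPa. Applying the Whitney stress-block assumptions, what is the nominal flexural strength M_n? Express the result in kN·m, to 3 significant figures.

T = A_s f_y = 1830 × 415 = 759450 N = 759.45 kN.
From C = T: a = T/(0.85 f'_c b) = 759450/(0.85 × 31.7 × 305) = 92.41 mm.
M_n = T(d − a/2) = 759.45 kN × (775 − 46.205) mm = 553.48 kN·m.

M_n ≈ 553 kN·m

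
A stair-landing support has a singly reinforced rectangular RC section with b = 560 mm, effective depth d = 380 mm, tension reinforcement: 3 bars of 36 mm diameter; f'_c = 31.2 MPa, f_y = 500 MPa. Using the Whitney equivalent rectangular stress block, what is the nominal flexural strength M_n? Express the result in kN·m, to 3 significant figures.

A_s = 3 × 1018 = 3054 mm².
T = A_s f_y = 3054 × 500 = 1527000 N = 1527 kN.
From C = T: a = T/(0.85 f'_c b) = 1527000/(0.85 × 31.2 × 560) = 102.82 mm.
M_n = T(d − a/2) = 1527 kN × (380 − 51.41) mm = 501.76 kN·m.

M_n ≈ 502 kN·m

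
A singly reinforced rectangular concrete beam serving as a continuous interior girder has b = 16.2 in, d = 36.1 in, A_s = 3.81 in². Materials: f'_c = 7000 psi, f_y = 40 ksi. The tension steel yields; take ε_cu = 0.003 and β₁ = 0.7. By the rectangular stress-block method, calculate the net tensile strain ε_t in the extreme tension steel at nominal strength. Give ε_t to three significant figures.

a = A_s f_y/(0.85 f'_c b) = 1.581 in.
β₁ = 0.7, so c = a/β₁ = 1.581/0.7 = 2.259 in.
From the linear strain diagram with ε_cu = 0.003: ε_t = 0.003 (d − c)/c = 0.003 × (36.1 − 2.259)/2.259 = 0.0449.
Since ε_t ≥ 0.005, the section is tension-controlled.

ε_t ≈ 0.0449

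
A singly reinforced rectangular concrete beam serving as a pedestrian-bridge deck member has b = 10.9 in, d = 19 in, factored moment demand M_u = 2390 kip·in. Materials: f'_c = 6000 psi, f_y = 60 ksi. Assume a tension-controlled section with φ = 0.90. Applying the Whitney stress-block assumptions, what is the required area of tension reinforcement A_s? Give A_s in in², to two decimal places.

A_s ≈ 2.51 in²

M_n = M_u/φ = 2390/0.90 = 2655.56 kip·in.
From M_n = 0.85 f'_c a b (d − a/2):
a = d − √(d² − 2M_n/(0.85 f'_c b)) = 19 − √(19² − 2 × 2655.56/(0.85 × 6 × 10.9)) = 2.707 in.
A_s = 0.85 f'_c a b / f_y = 0.85 × 6 × 2.707 × 10.9 / 60 = 2.508 in².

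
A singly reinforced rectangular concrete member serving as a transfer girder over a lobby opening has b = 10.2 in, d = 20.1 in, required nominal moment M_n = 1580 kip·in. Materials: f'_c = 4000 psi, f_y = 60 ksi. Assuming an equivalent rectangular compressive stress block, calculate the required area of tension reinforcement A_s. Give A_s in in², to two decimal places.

From M_n = 0.85 f'_c a b (d − a/2):
a = d − √(d² − 2M_n/(0.85 f'_c b)) = 20.1 − √(20.1² − 2 × 1580/(0.85 × 4 × 10.2)) = 2.411 in.
A_s = 0.85 f'_c a b / f_y = 0.85 × 4 × 2.411 × 10.2 / 60 = 1.394 in².

A_s ≈ 1.39 in²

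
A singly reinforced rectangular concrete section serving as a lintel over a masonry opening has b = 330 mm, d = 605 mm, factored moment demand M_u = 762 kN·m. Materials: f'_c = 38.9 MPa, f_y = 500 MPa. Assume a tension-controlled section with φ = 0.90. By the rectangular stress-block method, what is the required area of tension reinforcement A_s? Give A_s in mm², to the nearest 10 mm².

M_n = M_u/φ = 762/0.90 = 846.667 kN·m.
With M_n = 0.85 f'_c a b (d − a/2), solve the quadratic for a:
a = d − √(d² − 2M_n/(0.85 f'_c b)) = 605 − √(605² − 2 × 846.667×10⁶/(0.85 × 38.9 × 330)) = 145.83 mm.
A_s = 0.85 f'_c a b / f_y = 0.85 × 38.9 × 145.83 × 330 / 500 = 3182.4 mm².

A_s ≈ 3180 mm²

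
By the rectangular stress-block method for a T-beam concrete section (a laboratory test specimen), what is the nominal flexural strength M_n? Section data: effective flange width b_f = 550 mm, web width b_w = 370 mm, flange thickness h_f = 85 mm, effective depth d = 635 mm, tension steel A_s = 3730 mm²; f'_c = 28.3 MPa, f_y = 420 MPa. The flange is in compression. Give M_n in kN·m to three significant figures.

Tension: T = A_s f_y = 3730 × 420 = 1566600 N.
Try a within the flange: a = T/(0.85 f'_c b_f) = 1566600/(0.85 × 28.3 × 550) = 118.41 mm.
a = 118.41 > h_f = 85 mm: the block extends into the web. Split into flange-overhang and web parts.
C_f = 0.85 f'_c (b_f − b_w) h_f = 0.85 × 28.3 × (550 − 370) × 85 = 368042 N.
Remaining web compression depth: a_w = (T − C_f)/(0.85 f'_c b_w) = (1566600 − 368042)/(0.85 × 28.3 × 370) = 134.66 mm.
M_n = C_f(d − h_f/2) + (T − C_f)(d − a_w/2) = 368042 × (635 − 42.5) + 1198558 × (635 − 67.33) = 218.06 + 680.39 = 898.45 × 10⁶ N·mm.
M_n = 898.45 kN·m.

M_n ≈ 898 kN·m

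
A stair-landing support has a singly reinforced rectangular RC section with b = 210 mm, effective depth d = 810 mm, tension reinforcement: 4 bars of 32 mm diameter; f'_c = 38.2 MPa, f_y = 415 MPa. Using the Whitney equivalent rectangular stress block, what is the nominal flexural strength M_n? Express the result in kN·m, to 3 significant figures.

A_s = 4 × 804 = 3216 mm².
T = A_s f_y = 3216 × 415 = 1334640 N = 1334.64 kN.
From C = T: a = T/(0.85 f'_c b) = 1334640/(0.85 × 38.2 × 210) = 195.73 mm.
M_n = T(d − a/2) = 1334.64 kN × (810 − 97.865) mm = 950.44 kN·m.

M_n ≈ 950 kN·m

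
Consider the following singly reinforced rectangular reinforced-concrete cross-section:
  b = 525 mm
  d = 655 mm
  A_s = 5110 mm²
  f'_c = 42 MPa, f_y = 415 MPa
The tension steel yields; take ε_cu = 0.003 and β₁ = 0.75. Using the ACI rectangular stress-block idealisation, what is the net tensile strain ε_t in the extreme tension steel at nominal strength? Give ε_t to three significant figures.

ε_t ≈ 0.0100

a = A_s f_y/(0.85 f'_c b) = 113.15 mm.
β₁ = 0.75, so c = a/β₁ = 113.15/0.75 = 150.87 mm.
From the linear strain diagram with ε_cu = 0.003: ε_t = 0.003 (d − c)/c = 0.003 × (655 − 150.87)/150.87 = 0.0100.
Since ε_t ≥ 0.005, the section is tension-controlled.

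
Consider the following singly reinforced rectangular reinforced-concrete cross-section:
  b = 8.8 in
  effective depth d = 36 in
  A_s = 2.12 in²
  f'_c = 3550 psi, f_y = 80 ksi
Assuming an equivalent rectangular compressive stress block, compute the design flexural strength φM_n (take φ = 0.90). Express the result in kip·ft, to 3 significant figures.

T = A_s f_y = 2.12 × 80 = 169.6 kips.
a = T/(0.85 f'_c b) = 169.6/(0.85 × 3.55 × 8.8) = 6.387 in.
M_n = T(d − a/2) = 169.6 × (36 − 3.1935) = 5564.0 kip·in = 5564.0/12 = 463.67 kip·ft.
φM_n = 0.90 × 463.67 = 417.30 kip·ft.

φM_n ≈ 417 kip·ft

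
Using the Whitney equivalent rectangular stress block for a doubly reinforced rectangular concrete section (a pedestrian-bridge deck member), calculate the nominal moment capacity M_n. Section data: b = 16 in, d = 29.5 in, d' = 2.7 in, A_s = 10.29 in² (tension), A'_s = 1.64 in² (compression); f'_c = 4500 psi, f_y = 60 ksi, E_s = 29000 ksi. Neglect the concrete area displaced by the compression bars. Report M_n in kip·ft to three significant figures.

Assume both steels yield.
a = (A_s − A'_s) f_y/(0.85 f'_c b) = (10.29 − 1.64) × 60/(0.85 × 4.5 × 16) = 8.480 in.
c = a/β₁ = 8.480/0.825 = 10.279 in; ε'_s = 0.003(c − d')/c = 0.0022 ≥ ε_y = 0.0021, so the compression steel yields.
M_n = (A_s − A'_s) f_y (d − a/2) + A'_s f_y (d − d') = 519 × (29.5 − 4.24) + 98.4 × (29.5 − 2.7) = 13109.9 + 2637.1 = 15747.0 kip·in = 15747.0/12 = 1312.25 kip·ft.

M_n ≈ 1310 kip·ft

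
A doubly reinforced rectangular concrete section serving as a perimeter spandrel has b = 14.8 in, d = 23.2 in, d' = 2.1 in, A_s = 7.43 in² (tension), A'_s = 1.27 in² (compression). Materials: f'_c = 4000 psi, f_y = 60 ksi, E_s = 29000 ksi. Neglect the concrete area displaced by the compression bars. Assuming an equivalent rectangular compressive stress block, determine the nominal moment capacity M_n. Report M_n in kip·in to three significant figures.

M_n ≈ 8830 kip·in

Assume both steels yield.
a = (A_s − A'_s) f_y/(0.85 f'_c b) = (7.43 − 1.27) × 60/(0.85 × 4 × 14.8) = 7.345 in.
c = a/β₁ = 7.345/0.85 = 8.641 in; ε'_s = 0.003(c − d')/c = 0.0023 ≥ ε_y = 0.0021, so the compression steel yields.
M_n = (A_s − A'_s) f_y (d − a/2) + A'_s f_y (d − d') = 369.6 × (23.2 − 3.6725) + 76.2 × (23.2 − 2.1) = 7217.4 + 1607.8 = 8825.2 kip·in.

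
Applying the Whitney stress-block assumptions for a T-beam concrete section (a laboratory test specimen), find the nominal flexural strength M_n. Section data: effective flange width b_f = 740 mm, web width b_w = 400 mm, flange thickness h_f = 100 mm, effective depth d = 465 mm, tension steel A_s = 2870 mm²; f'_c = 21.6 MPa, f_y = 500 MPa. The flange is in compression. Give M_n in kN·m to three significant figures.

Tension: T = A_s f_y = 2870 × 500 = 1435000 N.
Try a within the flange: a = T/(0.85 f'_c b_f) = 1435000/(0.85 × 21.6 × 740) = 105.62 mm.
a = 105.62 > h_f = 100 mm: the block extends into the web. Split into flange-overhang and web parts.
C_f = 0.85 f'_c (b_f − b_w) h_f = 0.85 × 21.6 × (740 − 400) × 100 = 624240 N.
Remaining web compression depth: a_w = (T − C_f)/(0.85 f'_c b_w) = (1435000 − 624240)/(0.85 × 21.6 × 400) = 110.40 mm.
M_n = C_f(d − h_f/2) + (T − C_f)(d − a_w/2) = 624240 × (465 − 50) + 810760 × (465 − 55.2) = 259.06 + 332.25 = 591.31 × 10⁶ N·mm.
M_n = 591.31 kN·m.

M_n ≈ 591 kN·m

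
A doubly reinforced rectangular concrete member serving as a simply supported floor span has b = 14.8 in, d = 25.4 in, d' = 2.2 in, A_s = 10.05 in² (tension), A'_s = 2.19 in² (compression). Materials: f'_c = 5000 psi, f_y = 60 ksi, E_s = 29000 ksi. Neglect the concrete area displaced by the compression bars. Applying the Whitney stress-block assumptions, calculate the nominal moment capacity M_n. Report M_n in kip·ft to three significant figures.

Assume both steels yield.
a = (A_s − A'_s) f_y/(0.85 f'_c b) = (10.05 − 2.19) × 60/(0.85 × 5 × 14.8) = 7.498 in.
c = a/β₁ = 7.498/0.8 = 9.373 in; ε'_s = 0.003(c − d')/c = 0.0023 ≥ ε_y = 0.0021, so the compression steel yields.
M_n = (A_s − A'_s) f_y (d − a/2) + A'_s f_y (d − d') = 471.6 × (25.4 − 3.749) + 131.4 × (25.4 − 2.2) = 10210.6 + 3048.5 = 13259.1 kip·in = 13259.1/12 = 1104.93 kip·ft.

M_n ≈ 1100 kip·ft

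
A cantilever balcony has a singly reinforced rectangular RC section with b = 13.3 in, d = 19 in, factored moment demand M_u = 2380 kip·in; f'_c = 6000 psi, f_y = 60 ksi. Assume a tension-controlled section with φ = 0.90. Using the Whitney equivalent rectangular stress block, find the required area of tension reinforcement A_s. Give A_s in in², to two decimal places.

A_s ≈ 2.46 in²

M_n = M_u/φ = 2380/0.90 = 2644.44 kip·in.
From M_n = 0.85 f'_c a b (d − a/2):
a = d − √(d² − 2M_n/(0.85 f'_c b)) = 19 − √(19² − 2 × 2644.44/(0.85 × 6 × 13.3)) = 2.177 in.
A_s = 0.85 f'_c a b / f_y = 0.85 × 6 × 2.177 × 13.3 / 60 = 2.461 in².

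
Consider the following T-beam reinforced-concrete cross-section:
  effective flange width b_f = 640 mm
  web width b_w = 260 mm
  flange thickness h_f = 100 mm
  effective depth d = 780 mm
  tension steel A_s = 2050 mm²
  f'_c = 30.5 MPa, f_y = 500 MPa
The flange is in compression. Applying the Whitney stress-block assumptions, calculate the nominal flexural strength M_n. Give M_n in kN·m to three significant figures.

M_n ≈ 768 kN·m

Tension: T = A_s f_y = 2050 × 500 = 1025000 N.
Try a within the flange: a = T/(0.85 f'_c b_f) = 1025000/(0.85 × 30.5 × 640) = 61.78 mm.
Since a = 61.78 ≤ h_f = 100 mm, the stress block lies entirely in the flange; analyse as a rectangular beam of width b_f.
M_n = T(d − a/2) = 1025000 × (780 − 30.89) = 767.84 × 10⁶ N·mm.
M_n = 767.84 kN·m.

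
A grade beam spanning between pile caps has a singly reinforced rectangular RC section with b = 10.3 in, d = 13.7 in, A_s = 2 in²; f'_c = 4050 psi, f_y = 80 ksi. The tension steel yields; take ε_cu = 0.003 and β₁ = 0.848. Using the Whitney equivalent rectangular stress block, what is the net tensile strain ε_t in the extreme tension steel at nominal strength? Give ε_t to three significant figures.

ε_t ≈ 0.00472

a = A_s f_y/(0.85 f'_c b) = 4.512 in.
β₁ = 0.848, so c = a/β₁ = 4.512/0.848 = 5.321 in.
From the linear strain diagram with ε_cu = 0.003: ε_t = 0.003 (d − c)/c = 0.003 × (13.7 − 5.321)/5.321 = 0.00472.
ε_t is between 0.004 and 0.005 — transition zone.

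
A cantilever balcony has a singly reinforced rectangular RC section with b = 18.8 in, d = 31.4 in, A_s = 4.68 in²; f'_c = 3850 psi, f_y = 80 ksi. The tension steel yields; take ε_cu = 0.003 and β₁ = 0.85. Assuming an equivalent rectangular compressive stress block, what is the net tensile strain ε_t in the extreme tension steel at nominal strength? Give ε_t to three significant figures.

ε_t ≈ 0.0102

a = A_s f_y/(0.85 f'_c b) = 6.086 in.
β₁ = 0.85, so c = a/β₁ = 6.086/0.85 = 7.160 in.
From the linear strain diagram with ε_cu = 0.003: ε_t = 0.003 (d − c)/c = 0.003 × (31.4 − 7.160)/7.160 = 0.0102.
Since ε_t ≥ 0.005, the section is tension-controlled.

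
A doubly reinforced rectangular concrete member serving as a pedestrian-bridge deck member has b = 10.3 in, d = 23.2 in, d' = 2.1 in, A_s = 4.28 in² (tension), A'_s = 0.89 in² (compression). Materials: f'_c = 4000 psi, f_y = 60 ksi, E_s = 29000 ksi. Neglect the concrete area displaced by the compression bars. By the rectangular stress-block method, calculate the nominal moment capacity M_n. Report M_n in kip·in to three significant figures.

Assume both steels yield.
a = (A_s − A'_s) f_y/(0.85 f'_c b) = (4.28 − 0.89) × 60/(0.85 × 4 × 10.3) = 5.808 in.
c = a/β₁ = 5.808/0.85 = 6.833 in; ε'_s = 0.003(c − d')/c = 0.0021 ≥ ε_y = 0.0021, so the compression steel yields.
M_n = (A_s − A'_s) f_y (d − a/2) + A'_s f_y (d − d') = 203.4 × (23.2 − 2.904) + 53.4 × (23.2 − 2.1) = 4128.2 + 1126.7 = 5254.9 kip·in.

M_n ≈ 5250 kip·in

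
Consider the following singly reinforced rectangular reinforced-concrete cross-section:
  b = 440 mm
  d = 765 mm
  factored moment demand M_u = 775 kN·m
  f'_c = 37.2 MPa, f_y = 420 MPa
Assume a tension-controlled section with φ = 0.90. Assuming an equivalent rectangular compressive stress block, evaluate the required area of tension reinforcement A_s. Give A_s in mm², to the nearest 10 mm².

A_s ≈ 2840 mm²

M_n = M_u/φ = 775/0.90 = 861.111 kN·m.
With M_n = 0.85 f'_c a b (d − a/2), solve the quadratic for a:
a = d − √(d² − 2M_n/(0.85 f'_c b)) = 765 − √(765² − 2 × 861.111×10⁶/(0.85 × 37.2 × 440)) = 85.71 mm.
A_s = 0.85 f'_c a b / f_y = 0.85 × 37.2 × 85.71 × 440 / 420 = 2839.2 mm².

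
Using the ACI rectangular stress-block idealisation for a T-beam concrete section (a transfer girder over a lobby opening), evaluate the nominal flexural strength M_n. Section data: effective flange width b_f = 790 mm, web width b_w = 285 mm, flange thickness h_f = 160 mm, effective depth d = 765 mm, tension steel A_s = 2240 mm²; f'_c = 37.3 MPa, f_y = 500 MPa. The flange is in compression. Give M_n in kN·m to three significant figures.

Tension: T = A_s f_y = 2240 × 500 = 1120000 N.
Try a within the flange: a = T/(0.85 f'_c b_f) = 1120000/(0.85 × 37.3 × 790) = 44.72 mm.
Since a = 44.72 ≤ h_f = 160 mm, the stress block lies entirely in the flange; analyse as a rectangular beam of width b_f.
M_n = T(d − a/2) = 1120000 × (765 − 22.36) = 831.76 × 10⁶ N·mm.
M_n = 831.76 kN·m.

M_n ≈ 832 kN·m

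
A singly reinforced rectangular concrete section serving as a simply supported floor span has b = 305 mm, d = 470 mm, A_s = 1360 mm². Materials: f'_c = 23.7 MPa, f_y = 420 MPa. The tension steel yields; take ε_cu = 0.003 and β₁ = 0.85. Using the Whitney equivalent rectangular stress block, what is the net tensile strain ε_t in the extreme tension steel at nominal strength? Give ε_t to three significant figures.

ε_t ≈ 0.00989

a = A_s f_y/(0.85 f'_c b) = 92.97 mm.
β₁ = 0.85, so c = a/β₁ = 92.97/0.85 = 109.38 mm.
From the linear strain diagram with ε_cu = 0.003: ε_t = 0.003 (d − c)/c = 0.003 × (470 − 109.38)/109.38 = 0.00989.
Since ε_t ≥ 0.005, the section is tension-controlled.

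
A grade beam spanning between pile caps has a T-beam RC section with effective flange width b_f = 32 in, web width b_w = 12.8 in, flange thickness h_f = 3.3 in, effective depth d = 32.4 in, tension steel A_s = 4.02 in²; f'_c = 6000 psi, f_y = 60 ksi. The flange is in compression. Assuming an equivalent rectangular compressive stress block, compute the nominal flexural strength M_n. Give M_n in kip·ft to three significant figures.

M_n ≈ 636 kip·ft

Tension: T = A_s f_y = 4.02 × 60 = 241.2 kips.
Try a within the flange: a = T/(0.85 f'_c b_f) = 241.2/(0.85 × 6 × 32) = 1.478 in.
Since a = 1.478 ≤ h_f = 3.3 in, the stress block lies entirely in the flange; analyse as a rectangular beam of width b_f.
M_n = T(d − a/2) = 241.2 × (32.4 − 0.739) = 7636.6 kip·in.
M_n = 7636.6/12 = 636.38 kip·ft.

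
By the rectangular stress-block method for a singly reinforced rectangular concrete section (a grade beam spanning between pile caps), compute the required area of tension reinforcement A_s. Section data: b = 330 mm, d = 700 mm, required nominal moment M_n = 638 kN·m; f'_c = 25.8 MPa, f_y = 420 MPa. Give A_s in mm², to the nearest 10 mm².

With M_n = 0.85 f'_c a b (d − a/2), solve the quadratic for a:
a = d − √(d² − 2M_n/(0.85 f'_c b)) = 700 − √(700² − 2 × 638×10⁶/(0.85 × 25.8 × 330)) = 139.93 mm.
A_s = 0.85 f'_c a b / f_y = 0.85 × 25.8 × 139.93 × 330 / 420 = 2411.1 mm².

A_s ≈ 2410 mm²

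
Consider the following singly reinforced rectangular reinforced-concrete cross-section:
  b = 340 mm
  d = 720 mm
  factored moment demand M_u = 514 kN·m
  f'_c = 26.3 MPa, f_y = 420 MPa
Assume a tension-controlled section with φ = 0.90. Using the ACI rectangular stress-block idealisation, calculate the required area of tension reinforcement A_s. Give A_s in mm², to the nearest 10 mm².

A_s ≈ 2050 mm²

M_n = M_u/φ = 514/0.90 = 571.111 kN·m.
With M_n = 0.85 f'_c a b (d − a/2), solve the quadratic for a:
a = d − √(d² − 2M_n/(0.85 f'_c b)) = 720 − √(720² − 2 × 571.111×10⁶/(0.85 × 26.3 × 340)) = 113.27 mm.
A_s = 0.85 f'_c a b / f_y = 0.85 × 26.3 × 113.27 × 340 / 420 = 2049.8 mm².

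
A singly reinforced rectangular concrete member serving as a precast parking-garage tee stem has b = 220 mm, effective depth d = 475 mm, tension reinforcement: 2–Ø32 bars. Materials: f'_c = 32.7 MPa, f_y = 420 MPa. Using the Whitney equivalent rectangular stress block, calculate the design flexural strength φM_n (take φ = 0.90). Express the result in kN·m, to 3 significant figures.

φM_n ≈ 255 kN·m

A_s = 2 × 804 = 1608 mm².
T = A_s f_y = 1608 × 420 = 675360 N = 675.36 kN.
From C = T: a = T/(0.85 f'_c b) = 675360/(0.85 × 32.7 × 220) = 110.44 mm.
M_n = T(d − a/2) = 675.36 kN × (475 − 55.22) mm = 283.50 kN·m.
φM_n = 0.90 × 283.50 = 255.15 kN·m.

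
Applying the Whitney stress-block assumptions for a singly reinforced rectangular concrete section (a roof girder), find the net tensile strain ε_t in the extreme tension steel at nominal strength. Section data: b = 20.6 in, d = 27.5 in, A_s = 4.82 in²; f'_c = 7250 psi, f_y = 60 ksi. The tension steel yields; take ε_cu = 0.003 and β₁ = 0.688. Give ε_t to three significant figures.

ε_t ≈ 0.0219

a = A_s f_y/(0.85 f'_c b) = 2.278 in.
β₁ = 0.688, so c = a/β₁ = 2.278/0.688 = 3.311 in.
From the linear strain diagram with ε_cu = 0.003: ε_t = 0.003 (d − c)/c = 0.003 × (27.5 − 3.311)/3.311 = 0.0219.
Since ε_t ≥ 0.005, the section is tension-controlled.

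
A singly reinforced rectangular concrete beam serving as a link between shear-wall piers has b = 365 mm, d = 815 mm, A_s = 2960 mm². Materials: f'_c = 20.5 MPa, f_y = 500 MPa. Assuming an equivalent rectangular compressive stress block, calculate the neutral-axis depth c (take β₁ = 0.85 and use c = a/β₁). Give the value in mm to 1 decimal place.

T = A_s f_y = 2960 × 500 = 1480000 N = 1480 kN.
Setting C = 0.85 f'_c a b equal to T: a = 1480000/(0.85 × 20.5 × 365) = 232.700 mm.
With β₁ = 0.85, c = a/β₁ = 232.700/0.85 = 273.8 mm.

c ≈ 273.8 mm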